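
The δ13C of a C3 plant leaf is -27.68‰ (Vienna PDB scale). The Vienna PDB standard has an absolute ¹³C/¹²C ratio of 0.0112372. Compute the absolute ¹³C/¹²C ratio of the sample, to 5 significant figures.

R_sample = R_standard × (δ13C/1000 + 1)
R_sample = 0.0112372 × (-27.68/1000 + 1) = 0.0112372 × 0.972320
R_sample = 0.0109262

0.010926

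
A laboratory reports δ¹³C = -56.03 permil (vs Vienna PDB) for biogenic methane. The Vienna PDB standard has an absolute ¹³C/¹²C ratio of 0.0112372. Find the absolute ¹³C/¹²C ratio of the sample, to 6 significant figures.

R_sample = R_standard × (δ¹³C/1000 + 1)
R_sample = 0.0112372 × (-56.03/1000 + 1) = 0.0112372 × 0.943970
R_sample = 0.0106076

0.0106076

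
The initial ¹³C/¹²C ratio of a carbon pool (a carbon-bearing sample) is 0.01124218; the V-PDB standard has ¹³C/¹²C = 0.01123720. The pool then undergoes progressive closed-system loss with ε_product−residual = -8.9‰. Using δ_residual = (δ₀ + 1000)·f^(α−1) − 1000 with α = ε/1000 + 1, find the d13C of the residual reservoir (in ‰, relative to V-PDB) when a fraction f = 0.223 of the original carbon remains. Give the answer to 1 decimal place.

δ₀ = (0.01124218/0.01123720 − 1)×1000 = (1.000443 − 1)×1000 = 0.443‰
α − 1 = ε/1000 = -0.0089
f^(α−1) = 0.223^(-0.0089) = 1.013445
δ_res = (0.443 + 1000) × 1.013445 − 1000 = 1013.894 − 1000 = 13.89‰

13.9‰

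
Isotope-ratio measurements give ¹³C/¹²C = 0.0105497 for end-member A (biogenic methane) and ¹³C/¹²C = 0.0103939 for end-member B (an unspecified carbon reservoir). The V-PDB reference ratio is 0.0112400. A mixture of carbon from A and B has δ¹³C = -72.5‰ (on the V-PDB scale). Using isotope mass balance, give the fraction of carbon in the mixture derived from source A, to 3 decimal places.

δ_A = (0.0105497/0.0112400 − 1)×1000 = (0.938585 − 1)×1000 = -61.415‰
δ_B = (0.0103939/0.0112400 − 1)×1000 = (0.924724 − 1)×1000 = -75.276‰
f_A = (δ_mix − δ_B)/(δ_A − δ_B) = (-72.5 − (-75.276))/(-61.415 − (-75.276))
f_A = 2.776 / 13.861 = 0.2003

0.200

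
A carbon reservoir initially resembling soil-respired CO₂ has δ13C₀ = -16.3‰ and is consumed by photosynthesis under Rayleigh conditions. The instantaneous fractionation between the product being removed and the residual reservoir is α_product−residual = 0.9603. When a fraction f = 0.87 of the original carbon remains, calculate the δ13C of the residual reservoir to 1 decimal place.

-10.8‰

Rayleigh residual: δ_res = (δ₀ + 1000)·f^(α−1) − 1000
α − 1 = -0.03970
f^(α−1) = 0.87^(-0.03970) = 1.005544
δ_res = (-16.3 + 1000) × 1.005544 − 1000 = 989.154 − 1000 = -10.85‰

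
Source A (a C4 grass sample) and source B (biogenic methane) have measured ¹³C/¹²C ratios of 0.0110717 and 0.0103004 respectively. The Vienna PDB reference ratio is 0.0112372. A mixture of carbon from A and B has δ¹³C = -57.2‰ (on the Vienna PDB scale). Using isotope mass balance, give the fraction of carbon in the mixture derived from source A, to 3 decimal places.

0.381

δ_A = (0.0110717/0.0112372 − 1)×1000 = (0.985272 − 1)×1000 = -14.728‰
δ_B = (0.0103004/0.0112372 − 1)×1000 = (0.916634 − 1)×1000 = -83.366‰
f_A = (δ_mix − δ_B)/(δ_A − δ_B) = (-57.2 − (-83.366))/(-14.728 − (-83.366))
f_A = 26.166 / 68.638 = 0.3812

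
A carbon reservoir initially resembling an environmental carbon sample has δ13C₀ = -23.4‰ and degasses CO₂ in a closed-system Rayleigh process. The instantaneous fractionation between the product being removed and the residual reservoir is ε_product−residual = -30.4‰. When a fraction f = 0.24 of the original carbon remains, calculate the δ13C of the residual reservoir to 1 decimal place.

Rayleigh residual: δ_res = (δ₀ + 1000)·f^(α−1) − 1000
α = ε/1000 + 1 = 0.96960, so α − 1 = -0.03040
f^(α−1) = 0.24^(-0.03040) = 1.044339
δ_res = (-23.4 + 1000) × 1.044339 − 1000 = 1019.902 − 1000 = 19.90‰

19.9‰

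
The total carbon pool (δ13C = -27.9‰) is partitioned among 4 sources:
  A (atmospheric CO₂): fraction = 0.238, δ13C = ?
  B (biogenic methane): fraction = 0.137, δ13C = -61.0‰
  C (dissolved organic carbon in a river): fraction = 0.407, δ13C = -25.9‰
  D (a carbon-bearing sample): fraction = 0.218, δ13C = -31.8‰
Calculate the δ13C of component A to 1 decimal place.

Isotope mass balance: δ_bulk = Σ fᵢ·δᵢ.
-27.9 = 0.238×δ_A + 0.137×(-61.0) + 0.407×(-25.9) + 0.218×(-31.8)
0.238·δ_A = -27.9 − (-25.831) = -2.069
δ_A = -2.069 / 0.238 = -8.69‰

-8.7‰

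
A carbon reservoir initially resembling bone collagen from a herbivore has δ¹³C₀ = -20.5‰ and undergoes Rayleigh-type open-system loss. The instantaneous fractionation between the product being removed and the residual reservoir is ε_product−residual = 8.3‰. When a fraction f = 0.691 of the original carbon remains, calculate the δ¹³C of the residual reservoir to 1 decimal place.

-23.5‰

Rayleigh residual: δ_res = (δ₀ + 1000)·f^(α−1) − 1000
α = ε/1000 + 1 = 1.00830, so α − 1 = 0.00830
f^(α−1) = 0.691^(0.00830) = 0.996937
δ_res = (-20.5 + 1000) × 0.996937 − 1000 = 976.500 − 1000 = -23.50‰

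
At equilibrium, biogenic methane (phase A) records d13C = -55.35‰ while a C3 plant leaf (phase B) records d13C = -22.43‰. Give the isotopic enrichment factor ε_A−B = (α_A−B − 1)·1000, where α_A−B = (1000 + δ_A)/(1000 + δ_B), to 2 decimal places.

-33.68‰

α_A−B = (1000 + -55.35) / (1000 + -22.43) = 944.65 / 977.57 = 0.966325
ε_A−B = (0.966325 − 1) × 1000 = -33.675‰
(The approximation ε ≈ δ_A − δ_B would give -32.92‰.)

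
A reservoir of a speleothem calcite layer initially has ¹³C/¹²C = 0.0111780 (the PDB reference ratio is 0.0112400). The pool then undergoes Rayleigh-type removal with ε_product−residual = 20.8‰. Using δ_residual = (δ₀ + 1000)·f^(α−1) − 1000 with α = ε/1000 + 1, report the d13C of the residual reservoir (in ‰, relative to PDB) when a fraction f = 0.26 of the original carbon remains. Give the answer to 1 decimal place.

δ₀ = (0.0111780/0.0112400 − 1)×1000 = (0.994484 − 1)×1000 = -5.516‰
α − 1 = ε/1000 = 0.0208
f^(α−1) = 0.26^(0.0208) = 0.972370
δ_res = (-5.516 + 1000) × 0.972370 − 1000 = 967.006 − 1000 = -32.99‰

-33.0‰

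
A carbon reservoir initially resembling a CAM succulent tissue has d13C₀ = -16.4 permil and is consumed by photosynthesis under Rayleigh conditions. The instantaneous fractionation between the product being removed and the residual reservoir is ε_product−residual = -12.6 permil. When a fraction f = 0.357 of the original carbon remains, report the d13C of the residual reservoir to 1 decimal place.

Rayleigh residual: δ_res = (δ₀ + 1000)·f^(α−1) − 1000
α = ε/1000 + 1 = 0.98740, so α − 1 = -0.01260
f^(α−1) = 0.357^(-0.01260) = 1.013063
δ_res = (-16.4 + 1000) × 1.013063 − 1000 = 996.449 − 1000 = -3.55 permil

-3.6 permil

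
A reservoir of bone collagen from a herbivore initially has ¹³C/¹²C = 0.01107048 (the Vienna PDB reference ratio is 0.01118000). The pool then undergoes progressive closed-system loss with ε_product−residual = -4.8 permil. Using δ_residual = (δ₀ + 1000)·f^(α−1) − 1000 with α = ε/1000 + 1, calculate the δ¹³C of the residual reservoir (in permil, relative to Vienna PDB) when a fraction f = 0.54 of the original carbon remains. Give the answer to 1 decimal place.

δ₀ = (0.01107048/0.01118000 − 1)×1000 = (0.990204 − 1)×1000 = -9.796 permil
α − 1 = ε/1000 = -0.0048
f^(α−1) = 0.54^(-0.0048) = 1.002962
δ_res = (-9.796 + 1000) × 1.002962 − 1000 = 993.137 − 1000 = -6.86 permil

-6.9 permil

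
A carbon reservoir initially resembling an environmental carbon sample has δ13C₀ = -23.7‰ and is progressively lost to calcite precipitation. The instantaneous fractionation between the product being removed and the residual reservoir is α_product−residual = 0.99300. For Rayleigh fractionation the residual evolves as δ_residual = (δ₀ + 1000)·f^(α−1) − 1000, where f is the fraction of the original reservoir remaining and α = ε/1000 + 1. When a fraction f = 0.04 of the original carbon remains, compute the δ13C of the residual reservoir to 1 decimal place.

Rayleigh residual: δ_res = (δ₀ + 1000)·f^(α−1) − 1000
α − 1 = -0.00700
f^(α−1) = 0.04^(-0.00700) = 1.022788
δ_res = (-23.7 + 1000) × 1.022788 − 1000 = 998.548 − 1000 = -1.45‰

-1.5‰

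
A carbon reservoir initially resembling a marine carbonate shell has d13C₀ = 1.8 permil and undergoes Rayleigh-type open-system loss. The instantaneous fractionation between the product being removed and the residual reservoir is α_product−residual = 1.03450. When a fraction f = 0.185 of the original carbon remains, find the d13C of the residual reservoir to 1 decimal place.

Rayleigh residual: δ_res = (δ₀ + 1000)·f^(α−1) − 1000
α − 1 = 0.03450
f^(α−1) = 0.185^(0.03450) = 0.943447
δ_res = (1.8 + 1000) × 0.943447 − 1000 = 945.145 − 1000 = -54.85 permil

-54.9 permil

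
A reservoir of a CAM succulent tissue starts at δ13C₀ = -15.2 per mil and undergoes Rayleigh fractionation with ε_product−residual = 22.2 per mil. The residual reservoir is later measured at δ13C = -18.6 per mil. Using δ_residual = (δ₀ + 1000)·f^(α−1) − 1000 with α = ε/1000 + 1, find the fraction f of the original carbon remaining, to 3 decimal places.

0.856

α − 1 = ε/1000 = 0.0222
(δ_res + 1000)/(δ₀ + 1000) = (-18.6 + 1000)/(-15.2 + 1000) = 981.4/984.8 = 0.996548
f = 0.996548^(1/0.0222) = exp(ln(0.996548)/0.0222) = exp(-0.00346/0.0222)
f = exp(-0.1558) = 0.8557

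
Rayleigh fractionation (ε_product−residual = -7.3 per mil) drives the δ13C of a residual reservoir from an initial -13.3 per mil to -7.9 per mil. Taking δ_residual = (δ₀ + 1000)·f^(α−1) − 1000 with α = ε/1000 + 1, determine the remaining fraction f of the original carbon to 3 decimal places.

α − 1 = ε/1000 = -0.0073
(δ_res + 1000)/(δ₀ + 1000) = (-7.9 + 1000)/(-13.3 + 1000) = 992.1/986.7 = 1.005473
f = 1.005473^(1/-0.0073) = exp(ln(1.005473)/-0.0073) = exp(0.00546/-0.0073)
f = exp(-0.7477) = 0.4735

0.473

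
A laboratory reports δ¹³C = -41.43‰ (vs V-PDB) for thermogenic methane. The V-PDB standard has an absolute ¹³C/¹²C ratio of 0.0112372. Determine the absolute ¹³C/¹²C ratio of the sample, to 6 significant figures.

R_sample = R_standard × (δ¹³C/1000 + 1)
R_sample = 0.0112372 × (-41.43/1000 + 1) = 0.0112372 × 0.958570
R_sample = 0.0107716

0.0107716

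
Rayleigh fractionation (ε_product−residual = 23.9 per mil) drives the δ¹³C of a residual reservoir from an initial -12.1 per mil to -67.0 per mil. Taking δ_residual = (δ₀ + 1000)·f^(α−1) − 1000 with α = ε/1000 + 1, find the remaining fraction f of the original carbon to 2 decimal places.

0.09

α − 1 = ε/1000 = 0.0239
(δ_res + 1000)/(δ₀ + 1000) = (-67.0 + 1000)/(-12.1 + 1000) = 933.0/987.9 = 0.944428
f = 0.944428^(1/0.0239) = exp(ln(0.944428)/0.0239) = exp(-0.05718/0.0239)
f = exp(-2.3923) = 0.0914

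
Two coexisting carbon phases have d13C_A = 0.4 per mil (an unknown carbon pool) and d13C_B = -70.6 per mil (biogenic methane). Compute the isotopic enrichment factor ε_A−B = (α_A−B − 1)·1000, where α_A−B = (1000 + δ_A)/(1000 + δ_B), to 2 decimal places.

76.39 per mil

α_A−B = (1000 + 0.4) / (1000 + -70.6) = 1000.4 / 929.4 = 1.076393
ε_A−B = (1.076393 − 1) × 1000 = 76.393 per mil
(The approximation ε ≈ δ_A − δ_B would give 71.0 per mil.)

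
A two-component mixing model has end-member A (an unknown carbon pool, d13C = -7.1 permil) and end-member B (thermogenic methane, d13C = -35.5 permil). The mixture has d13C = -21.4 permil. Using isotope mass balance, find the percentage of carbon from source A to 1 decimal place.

δ_mix = f_A·δ_A + (1 − f_A)·δ_B  ⇒  f_A = (δ_mix − δ_B)/(δ_A − δ_B)
f_A = (-21.4 − (-35.5)) / (-7.1 − (-35.5))
f_A = 14.1 / 28.4 = 0.4965

49.6%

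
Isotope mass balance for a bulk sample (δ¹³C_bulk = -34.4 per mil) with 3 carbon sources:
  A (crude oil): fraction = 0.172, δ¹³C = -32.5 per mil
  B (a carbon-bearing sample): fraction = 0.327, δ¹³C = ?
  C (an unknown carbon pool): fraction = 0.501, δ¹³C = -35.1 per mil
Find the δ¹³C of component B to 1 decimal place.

-34.3 per mil

Isotope mass balance: δ_bulk = Σ fᵢ·δᵢ.
-34.4 = 0.172×(-32.5) + 0.327×δ_B + 0.501×(-35.1)
0.327·δ_B = -34.4 − (-23.175) = -11.225
δ_B = -11.225 / 0.327 = -34.33 per mil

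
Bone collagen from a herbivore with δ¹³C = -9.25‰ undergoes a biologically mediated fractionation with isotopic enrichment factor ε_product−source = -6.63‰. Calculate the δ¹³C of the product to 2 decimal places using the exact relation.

-15.82‰

Exactly, δ_product = (δ_source + 1000)·(ε/1000 + 1) − 1000.
δ_product = (-9.25 + 1000) × (-6.63/1000 + 1) − 1000
δ_product = -15.819‰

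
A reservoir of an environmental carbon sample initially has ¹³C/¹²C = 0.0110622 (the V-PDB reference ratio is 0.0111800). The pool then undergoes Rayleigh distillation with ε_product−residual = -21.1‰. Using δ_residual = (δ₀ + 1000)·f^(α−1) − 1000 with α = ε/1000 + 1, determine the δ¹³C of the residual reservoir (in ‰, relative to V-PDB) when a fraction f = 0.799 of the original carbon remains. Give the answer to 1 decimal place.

δ₀ = (0.0110622/0.0111800 − 1)×1000 = (0.989463 − 1)×1000 = -10.537‰
α − 1 = ε/1000 = -0.0211
f^(α−1) = 0.799^(-0.0211) = 1.004746
δ_res = (-10.537 + 1000) × 1.004746 − 1000 = 994.159 − 1000 = -5.84‰

-5.8‰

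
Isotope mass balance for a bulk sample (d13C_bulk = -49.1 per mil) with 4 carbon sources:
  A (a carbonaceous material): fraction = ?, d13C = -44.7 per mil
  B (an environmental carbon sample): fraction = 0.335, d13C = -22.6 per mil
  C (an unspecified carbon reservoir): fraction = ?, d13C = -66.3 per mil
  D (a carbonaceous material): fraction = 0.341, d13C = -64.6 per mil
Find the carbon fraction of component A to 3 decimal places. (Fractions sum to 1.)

0.092

Let f_A and f_C be the unknown fractions; fractions sum to 1 so f_A + f_C = 0.324.
Mass balance: Σ fᵢ·δᵢ = δ_bulk ⇒ f_A·(-44.7) + f_C·(-66.3) = -49.1 − (-29.600) = -19.500
Substitute f_C = 0.324 − f_A:
f_A·(-44.7 − -66.3) = -19.500 − 0.324×(-66.3) = 1.981
f_A = 1.981 / 21.6 = 0.0917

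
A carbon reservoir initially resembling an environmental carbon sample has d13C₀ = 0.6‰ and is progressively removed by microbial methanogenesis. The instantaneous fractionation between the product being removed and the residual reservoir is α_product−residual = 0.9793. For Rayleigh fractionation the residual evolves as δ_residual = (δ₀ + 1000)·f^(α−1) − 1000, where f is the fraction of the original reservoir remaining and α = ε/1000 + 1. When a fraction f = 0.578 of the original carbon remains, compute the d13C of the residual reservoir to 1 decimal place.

Rayleigh residual: δ_res = (δ₀ + 1000)·f^(α−1) − 1000
α − 1 = -0.02070
f^(α−1) = 0.578^(-0.02070) = 1.011412
δ_res = (0.6 + 1000) × 1.011412 − 1000 = 1012.019 − 1000 = 12.02‰

12.0‰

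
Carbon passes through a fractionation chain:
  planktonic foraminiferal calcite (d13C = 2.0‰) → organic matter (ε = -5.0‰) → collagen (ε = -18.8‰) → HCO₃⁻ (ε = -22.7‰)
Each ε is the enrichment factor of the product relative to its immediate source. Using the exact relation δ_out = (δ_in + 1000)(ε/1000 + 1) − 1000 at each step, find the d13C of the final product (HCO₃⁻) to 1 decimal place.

step 1: δ = (2.00 + 1000)·(-5.0/1000 + 1) − 1000 = -3.01‰
step 2: δ = (-3.01 + 1000)·(-18.8/1000 + 1) − 1000 = -21.75‰
step 3: δ = (-21.75 + 1000)·(-22.7/1000 + 1) − 1000 = -43.96‰

-44.0‰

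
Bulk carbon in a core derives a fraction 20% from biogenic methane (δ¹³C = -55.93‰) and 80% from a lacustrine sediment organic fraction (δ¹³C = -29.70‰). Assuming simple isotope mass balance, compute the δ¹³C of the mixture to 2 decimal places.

-34.95‰

δ_mix = f_A·δ_A + f_B·δ_B
δ_mix = 0.20 × (-55.93) + 0.80 × (-29.70)
δ_mix = -11.186 + -23.760 = -34.946‰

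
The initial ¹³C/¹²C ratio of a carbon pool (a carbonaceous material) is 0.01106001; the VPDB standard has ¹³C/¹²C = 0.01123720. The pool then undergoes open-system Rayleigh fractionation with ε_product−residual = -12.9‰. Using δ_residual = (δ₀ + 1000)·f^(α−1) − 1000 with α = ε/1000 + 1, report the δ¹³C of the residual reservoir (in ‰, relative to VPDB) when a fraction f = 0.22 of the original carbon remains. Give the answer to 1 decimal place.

δ₀ = (0.01106001/0.01123720 − 1)×1000 = (0.984232 − 1)×1000 = -15.768‰
α − 1 = ε/1000 = -0.0129
f^(α−1) = 0.22^(-0.0129) = 1.019724
δ_res = (-15.768 + 1000) × 1.019724 − 1000 = 1003.645 − 1000 = 3.65‰

3.6‰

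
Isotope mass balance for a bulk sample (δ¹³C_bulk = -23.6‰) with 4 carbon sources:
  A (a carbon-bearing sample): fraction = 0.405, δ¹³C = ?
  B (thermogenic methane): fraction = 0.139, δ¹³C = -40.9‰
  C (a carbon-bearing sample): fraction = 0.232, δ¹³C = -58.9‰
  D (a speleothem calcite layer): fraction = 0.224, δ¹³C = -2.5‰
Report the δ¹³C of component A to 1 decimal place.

Isotope mass balance: δ_bulk = Σ fᵢ·δᵢ.
-23.6 = 0.405×δ_A + 0.139×(-40.9) + 0.232×(-58.9) + 0.224×(-2.5)
0.405·δ_A = -23.6 − (-19.910) = -3.690
δ_A = -3.690 / 0.405 = -9.11‰

-9.1‰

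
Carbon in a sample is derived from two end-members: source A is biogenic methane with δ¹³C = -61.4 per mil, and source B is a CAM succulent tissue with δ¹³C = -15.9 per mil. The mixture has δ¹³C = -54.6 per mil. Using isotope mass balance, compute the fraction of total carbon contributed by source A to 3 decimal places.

δ_mix = f_A·δ_A + (1 − f_A)·δ_B  ⇒  f_A = (δ_mix − δ_B)/(δ_A − δ_B)
f_A = (-54.6 − (-15.9)) / (-61.4 − (-15.9))
f_A = -38.7 / -45.5 = 0.8505

0.851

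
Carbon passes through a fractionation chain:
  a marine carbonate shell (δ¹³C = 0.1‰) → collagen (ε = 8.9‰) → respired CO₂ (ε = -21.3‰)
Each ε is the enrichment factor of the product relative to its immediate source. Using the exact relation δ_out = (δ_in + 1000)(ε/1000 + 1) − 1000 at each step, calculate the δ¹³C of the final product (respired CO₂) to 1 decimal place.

-12.5‰

step 1: δ = (0.10 + 1000)·(8.9/1000 + 1) − 1000 = 9.00‰
step 2: δ = (9.00 + 1000)·(-21.3/1000 + 1) − 1000 = -12.49‰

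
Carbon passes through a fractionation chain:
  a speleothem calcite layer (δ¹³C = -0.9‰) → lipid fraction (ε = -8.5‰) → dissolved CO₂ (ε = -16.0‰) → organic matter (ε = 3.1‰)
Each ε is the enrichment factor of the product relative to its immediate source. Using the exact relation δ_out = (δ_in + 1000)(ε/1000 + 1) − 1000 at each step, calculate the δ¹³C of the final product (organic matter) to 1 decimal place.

-22.2‰

step 1: δ = (-0.90 + 1000)·(-8.5/1000 + 1) − 1000 = -9.39‰
step 2: δ = (-9.39 + 1000)·(-16.0/1000 + 1) − 1000 = -25.24‰
step 3: δ = (-25.24 + 1000)·(3.1/1000 + 1) − 1000 = -22.22‰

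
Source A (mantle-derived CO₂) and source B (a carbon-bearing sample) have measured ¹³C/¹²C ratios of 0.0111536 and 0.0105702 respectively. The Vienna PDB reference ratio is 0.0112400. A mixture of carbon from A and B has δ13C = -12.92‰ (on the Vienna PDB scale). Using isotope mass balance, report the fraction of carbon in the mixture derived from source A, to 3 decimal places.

δ_A = (0.0111536/0.0112400 − 1)×1000 = (0.992313 − 1)×1000 = -7.687‰
δ_B = (0.0105702/0.0112400 − 1)×1000 = (0.940409 − 1)×1000 = -59.591‰
f_A = (δ_mix − δ_B)/(δ_A − δ_B) = (-12.92 − (-59.591))/(-7.687 − (-59.591))
f_A = 46.671 / 51.904 = 0.8992

0.899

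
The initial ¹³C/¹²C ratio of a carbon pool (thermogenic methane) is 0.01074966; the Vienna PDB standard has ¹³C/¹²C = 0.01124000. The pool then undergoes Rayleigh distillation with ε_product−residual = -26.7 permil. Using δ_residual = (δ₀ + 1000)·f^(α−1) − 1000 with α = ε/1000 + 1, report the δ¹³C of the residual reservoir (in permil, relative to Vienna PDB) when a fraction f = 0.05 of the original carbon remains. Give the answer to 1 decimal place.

δ₀ = (0.01074966/0.01124000 − 1)×1000 = (0.956375 − 1)×1000 = -43.625 permil
α − 1 = ε/1000 = -0.0267
f^(α−1) = 0.05^(-0.0267) = 1.083272
δ_res = (-43.625 + 1000) × 1.083272 − 1000 = 1036.015 − 1000 = 36.01 permil

36.0 permil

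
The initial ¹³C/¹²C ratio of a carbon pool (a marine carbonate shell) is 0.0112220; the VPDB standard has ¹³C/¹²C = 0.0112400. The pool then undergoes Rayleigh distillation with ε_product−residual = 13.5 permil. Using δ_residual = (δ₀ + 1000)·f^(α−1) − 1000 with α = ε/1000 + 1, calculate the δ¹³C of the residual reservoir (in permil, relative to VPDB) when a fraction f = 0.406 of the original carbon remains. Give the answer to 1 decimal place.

-13.7 permil

δ₀ = (0.0112220/0.0112400 − 1)×1000 = (0.998399 − 1)×1000 = -1.601 permil
α − 1 = ε/1000 = 0.0135
f^(α−1) = 0.406^(0.0135) = 0.987905
δ_res = (-1.601 + 1000) × 0.987905 − 1000 = 986.323 − 1000 = -13.68 permil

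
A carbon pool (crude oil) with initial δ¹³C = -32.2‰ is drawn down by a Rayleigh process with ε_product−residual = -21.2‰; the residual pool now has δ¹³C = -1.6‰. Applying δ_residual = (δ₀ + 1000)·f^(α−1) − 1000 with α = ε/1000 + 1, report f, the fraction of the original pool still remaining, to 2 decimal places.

0.23

α − 1 = ε/1000 = -0.0212
(δ_res + 1000)/(δ₀ + 1000) = (-1.6 + 1000)/(-32.2 + 1000) = 998.4/967.8 = 1.031618
f = 1.031618^(1/-0.0212) = exp(ln(1.031618)/-0.0212) = exp(0.03113/-0.0212)
f = exp(-1.4683) = 0.2303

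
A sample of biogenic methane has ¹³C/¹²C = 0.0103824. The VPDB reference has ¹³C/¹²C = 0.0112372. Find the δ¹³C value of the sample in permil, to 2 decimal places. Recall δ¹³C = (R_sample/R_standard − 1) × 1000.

-76.07 permil

δ¹³C = (R_sample / R_standard − 1) × 1000
R_sample / R_standard = 0.0103824 / 0.0112372 = 0.923931
δ¹³C = (0.923931 − 1) × 1000 = -76.069 permil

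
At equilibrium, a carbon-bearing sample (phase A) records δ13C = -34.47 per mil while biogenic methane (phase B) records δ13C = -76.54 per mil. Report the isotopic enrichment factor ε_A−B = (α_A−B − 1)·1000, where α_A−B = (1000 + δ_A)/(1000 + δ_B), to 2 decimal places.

45.56 per mil

α_A−B = (1000 + -34.47) / (1000 + -76.54) = 965.53 / 923.46 = 1.045557
ε_A−B = (1.045557 − 1) × 1000 = 45.557 per mil
(The approximation ε ≈ δ_A − δ_B would give 42.07 per mil.)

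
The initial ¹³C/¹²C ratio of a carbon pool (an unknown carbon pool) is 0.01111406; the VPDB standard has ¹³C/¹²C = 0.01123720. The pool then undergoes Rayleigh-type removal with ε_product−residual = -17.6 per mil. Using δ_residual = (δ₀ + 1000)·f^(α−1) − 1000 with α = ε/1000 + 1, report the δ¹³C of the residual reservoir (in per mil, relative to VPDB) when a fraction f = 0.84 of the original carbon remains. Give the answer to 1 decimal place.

-7.9 per mil

δ₀ = (0.01111406/0.01123720 − 1)×1000 = (0.989042 − 1)×1000 = -10.958 per mil
α − 1 = ε/1000 = -0.0176
f^(α−1) = 0.84^(-0.0176) = 1.003073
δ_res = (-10.958 + 1000) × 1.003073 − 1000 = 992.081 − 1000 = -7.92 per mil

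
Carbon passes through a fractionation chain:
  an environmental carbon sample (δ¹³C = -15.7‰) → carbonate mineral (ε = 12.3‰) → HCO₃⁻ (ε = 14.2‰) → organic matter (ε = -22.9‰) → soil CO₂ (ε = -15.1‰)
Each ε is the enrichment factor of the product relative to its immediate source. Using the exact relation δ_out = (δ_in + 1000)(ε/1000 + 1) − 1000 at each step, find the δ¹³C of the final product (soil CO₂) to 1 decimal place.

step 1: δ = (-15.70 + 1000)·(12.3/1000 + 1) − 1000 = -3.59‰
step 2: δ = (-3.59 + 1000)·(14.2/1000 + 1) − 1000 = 10.56‰
step 3: δ = (10.56 + 1000)·(-22.9/1000 + 1) − 1000 = -12.59‰
step 4: δ = (-12.59 + 1000)·(-15.1/1000 + 1) − 1000 = -27.50‰

-27.5‰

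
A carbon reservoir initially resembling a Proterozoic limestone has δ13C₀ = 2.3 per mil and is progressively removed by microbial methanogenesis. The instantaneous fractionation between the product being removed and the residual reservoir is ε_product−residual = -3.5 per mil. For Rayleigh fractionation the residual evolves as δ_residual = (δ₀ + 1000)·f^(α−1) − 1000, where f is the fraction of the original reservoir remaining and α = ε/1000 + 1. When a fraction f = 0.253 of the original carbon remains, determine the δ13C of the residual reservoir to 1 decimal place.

7.1 per mil

Rayleigh residual: δ_res = (δ₀ + 1000)·f^(α−1) − 1000
α = ε/1000 + 1 = 0.99650, so α − 1 = -0.00350
f^(α−1) = 0.253^(-0.00350) = 1.004822
δ_res = (2.3 + 1000) × 1.004822 − 1000 = 1007.133 − 1000 = 7.13 per mil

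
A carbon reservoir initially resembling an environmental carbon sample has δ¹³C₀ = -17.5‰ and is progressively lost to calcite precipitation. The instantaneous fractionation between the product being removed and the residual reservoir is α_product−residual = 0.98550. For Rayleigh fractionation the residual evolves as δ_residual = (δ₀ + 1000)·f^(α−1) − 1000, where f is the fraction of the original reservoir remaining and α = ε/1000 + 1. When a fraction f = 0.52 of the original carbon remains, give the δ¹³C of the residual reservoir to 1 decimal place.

Rayleigh residual: δ_res = (δ₀ + 1000)·f^(α−1) − 1000
α − 1 = -0.01450
f^(α−1) = 0.52^(-0.01450) = 1.009527
δ_res = (-17.5 + 1000) × 1.009527 − 1000 = 991.860 − 1000 = -8.14‰

-8.1‰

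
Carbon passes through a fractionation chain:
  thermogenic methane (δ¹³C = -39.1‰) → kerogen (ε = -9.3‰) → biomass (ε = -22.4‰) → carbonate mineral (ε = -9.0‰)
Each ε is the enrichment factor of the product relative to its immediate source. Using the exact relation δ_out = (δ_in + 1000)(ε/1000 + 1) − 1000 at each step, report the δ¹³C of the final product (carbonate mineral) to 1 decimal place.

-77.7‰

step 1: δ = (-39.10 + 1000)·(-9.3/1000 + 1) − 1000 = -48.04‰
step 2: δ = (-48.04 + 1000)·(-22.4/1000 + 1) − 1000 = -69.36‰
step 3: δ = (-69.36 + 1000)·(-9.0/1000 + 1) − 1000 = -77.74‰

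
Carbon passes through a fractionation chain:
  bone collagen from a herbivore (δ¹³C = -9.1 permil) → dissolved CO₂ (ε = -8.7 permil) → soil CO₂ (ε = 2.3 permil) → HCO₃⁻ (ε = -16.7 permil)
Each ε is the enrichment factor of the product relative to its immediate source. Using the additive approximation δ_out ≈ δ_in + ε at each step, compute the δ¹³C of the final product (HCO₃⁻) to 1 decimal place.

step 1: δ ≈ -9.1 + (-8.7) = -17.8 permil
step 2: δ ≈ -17.8 + (2.3) = -15.5 permil
step 3: δ ≈ -15.5 + (-16.7) = -32.2 permil

-32.2 permil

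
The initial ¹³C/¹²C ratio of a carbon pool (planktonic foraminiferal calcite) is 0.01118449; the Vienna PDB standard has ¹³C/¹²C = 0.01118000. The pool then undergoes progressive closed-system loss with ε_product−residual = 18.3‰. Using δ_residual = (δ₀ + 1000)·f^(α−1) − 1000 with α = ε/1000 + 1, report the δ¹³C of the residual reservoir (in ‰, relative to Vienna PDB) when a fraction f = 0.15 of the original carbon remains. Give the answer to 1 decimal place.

-33.7‰

δ₀ = (0.01118449/0.01118000 − 1)×1000 = (1.000402 − 1)×1000 = 0.402‰
α − 1 = ε/1000 = 0.0183
f^(α−1) = 0.15^(0.0183) = 0.965878
δ_res = (0.402 + 1000) × 0.965878 − 1000 = 966.266 − 1000 = -33.73‰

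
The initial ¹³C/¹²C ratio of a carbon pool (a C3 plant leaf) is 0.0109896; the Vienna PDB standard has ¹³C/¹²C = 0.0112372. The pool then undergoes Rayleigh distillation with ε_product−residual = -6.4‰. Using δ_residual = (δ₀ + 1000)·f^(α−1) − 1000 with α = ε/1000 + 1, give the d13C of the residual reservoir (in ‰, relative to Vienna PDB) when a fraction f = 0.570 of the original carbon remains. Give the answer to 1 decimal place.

-18.5‰

δ₀ = (0.0109896/0.0112372 − 1)×1000 = (0.977966 − 1)×1000 = -22.034‰
α − 1 = ε/1000 = -0.0064
f^(α−1) = 0.570^(-0.0064) = 1.003604
δ_res = (-22.034 + 1000) × 1.003604 − 1000 = 981.491 − 1000 = -18.51‰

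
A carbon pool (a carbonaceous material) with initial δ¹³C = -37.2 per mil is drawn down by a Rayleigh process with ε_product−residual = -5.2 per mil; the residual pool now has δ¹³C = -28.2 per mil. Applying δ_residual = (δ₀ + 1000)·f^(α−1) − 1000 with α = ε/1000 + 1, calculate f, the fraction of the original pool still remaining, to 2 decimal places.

0.17

α − 1 = ε/1000 = -0.0052
(δ_res + 1000)/(δ₀ + 1000) = (-28.2 + 1000)/(-37.2 + 1000) = 971.8/962.8 = 1.009348
f = 1.009348^(1/-0.0052) = exp(ln(1.009348)/-0.0052) = exp(0.00930/-0.0052)
f = exp(-1.7893) = 0.1671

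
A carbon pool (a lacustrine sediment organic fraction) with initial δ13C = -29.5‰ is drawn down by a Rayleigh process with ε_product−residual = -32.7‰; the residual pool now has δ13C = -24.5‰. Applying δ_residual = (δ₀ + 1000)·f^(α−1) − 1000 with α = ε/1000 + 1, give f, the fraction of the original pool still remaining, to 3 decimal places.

0.855

α − 1 = ε/1000 = -0.0327
(δ_res + 1000)/(δ₀ + 1000) = (-24.5 + 1000)/(-29.5 + 1000) = 975.5/970.5 = 1.005152
f = 1.005152^(1/-0.0327) = exp(ln(1.005152)/-0.0327) = exp(0.00514/-0.0327)
f = exp(-0.1571) = 0.8546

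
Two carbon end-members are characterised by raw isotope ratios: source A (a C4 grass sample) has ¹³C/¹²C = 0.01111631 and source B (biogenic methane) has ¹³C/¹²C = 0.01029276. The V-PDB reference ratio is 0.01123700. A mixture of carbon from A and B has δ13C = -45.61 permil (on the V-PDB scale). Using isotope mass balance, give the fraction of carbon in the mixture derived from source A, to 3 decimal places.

0.524

δ_A = (0.01111631/0.01123700 − 1)×1000 = (0.989260 − 1)×1000 = -10.740 permil
δ_B = (0.01029276/0.01123700 − 1)×1000 = (0.915970 − 1)×1000 = -84.030 permil
f_A = (δ_mix − δ_B)/(δ_A − δ_B) = (-45.61 − (-84.030))/(-10.740 − (-84.030))
f_A = 38.420 / 73.289 = 0.5242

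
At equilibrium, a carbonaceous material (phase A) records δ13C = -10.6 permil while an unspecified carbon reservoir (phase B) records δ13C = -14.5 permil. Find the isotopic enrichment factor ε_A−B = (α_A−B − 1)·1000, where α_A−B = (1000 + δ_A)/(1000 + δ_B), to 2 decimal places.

3.96 permil

α_A−B = (1000 + -10.6) / (1000 + -14.5) = 989.4 / 985.5 = 1.003957
ε_A−B = (1.003957 − 1) × 1000 = 3.957 permil
(The approximation ε ≈ δ_A − δ_B would give 3.9 permil.)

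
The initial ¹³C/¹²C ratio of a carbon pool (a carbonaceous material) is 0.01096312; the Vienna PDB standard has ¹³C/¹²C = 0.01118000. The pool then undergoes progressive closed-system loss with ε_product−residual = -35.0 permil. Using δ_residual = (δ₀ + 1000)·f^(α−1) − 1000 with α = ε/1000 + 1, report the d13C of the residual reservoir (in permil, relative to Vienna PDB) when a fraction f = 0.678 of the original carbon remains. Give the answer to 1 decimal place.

δ₀ = (0.01096312/0.01118000 − 1)×1000 = (0.980601 − 1)×1000 = -19.399 permil
α − 1 = ε/1000 = -0.0350
f^(α−1) = 0.678^(-0.0350) = 1.013694
δ_res = (-19.399 + 1000) × 1.013694 − 1000 = 994.030 − 1000 = -5.97 permil

-6.0 permil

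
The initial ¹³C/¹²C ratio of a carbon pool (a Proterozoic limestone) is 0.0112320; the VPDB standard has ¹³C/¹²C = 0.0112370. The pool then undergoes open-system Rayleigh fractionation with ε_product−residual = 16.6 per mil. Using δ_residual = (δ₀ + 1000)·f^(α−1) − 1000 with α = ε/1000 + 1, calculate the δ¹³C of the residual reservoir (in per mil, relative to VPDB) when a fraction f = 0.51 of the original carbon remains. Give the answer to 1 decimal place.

-11.6 per mil

δ₀ = (0.0112320/0.0112370 − 1)×1000 = (0.999555 − 1)×1000 = -0.445 per mil
α − 1 = ε/1000 = 0.0166
f^(α−1) = 0.51^(0.0166) = 0.988885
δ_res = (-0.445 + 1000) × 0.988885 − 1000 = 988.445 − 1000 = -11.56 per mil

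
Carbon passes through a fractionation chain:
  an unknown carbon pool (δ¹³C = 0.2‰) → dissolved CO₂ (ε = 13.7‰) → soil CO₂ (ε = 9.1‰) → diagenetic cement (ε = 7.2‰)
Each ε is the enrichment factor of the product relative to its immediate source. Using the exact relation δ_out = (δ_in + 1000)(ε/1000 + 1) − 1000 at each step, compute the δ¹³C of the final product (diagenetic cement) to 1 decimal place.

30.5‰

step 1: δ = (0.20 + 1000)·(13.7/1000 + 1) − 1000 = 13.90‰
step 2: δ = (13.90 + 1000)·(9.1/1000 + 1) − 1000 = 23.13‰
step 3: δ = (23.13 + 1000)·(7.2/1000 + 1) − 1000 = 30.50‰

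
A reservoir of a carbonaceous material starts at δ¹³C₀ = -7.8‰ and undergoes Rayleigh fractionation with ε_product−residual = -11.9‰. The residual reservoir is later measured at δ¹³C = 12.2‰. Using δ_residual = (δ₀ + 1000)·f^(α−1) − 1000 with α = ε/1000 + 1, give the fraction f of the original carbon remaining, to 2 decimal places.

0.19

α − 1 = ε/1000 = -0.0119
(δ_res + 1000)/(δ₀ + 1000) = (12.2 + 1000)/(-7.8 + 1000) = 1012.2/992.2 = 1.020157
f = 1.020157^(1/-0.0119) = exp(ln(1.020157)/-0.0119) = exp(0.01996/-0.0119)
f = exp(-1.6770) = 0.1869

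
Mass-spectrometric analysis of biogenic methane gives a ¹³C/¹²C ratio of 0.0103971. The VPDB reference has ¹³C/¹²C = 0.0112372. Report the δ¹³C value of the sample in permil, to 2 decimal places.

-74.76 permil

δ¹³C = (R_sample / R_standard − 1) × 1000
R_sample / R_standard = 0.0103971 / 0.0112372 = 0.925239
δ¹³C = (0.925239 − 1) × 1000 = -74.761 permil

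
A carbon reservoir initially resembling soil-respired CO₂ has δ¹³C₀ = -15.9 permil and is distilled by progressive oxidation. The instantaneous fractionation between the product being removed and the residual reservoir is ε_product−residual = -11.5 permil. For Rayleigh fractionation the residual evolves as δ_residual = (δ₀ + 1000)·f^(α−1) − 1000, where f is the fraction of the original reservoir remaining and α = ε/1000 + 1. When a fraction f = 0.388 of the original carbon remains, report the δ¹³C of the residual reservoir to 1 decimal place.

-5.1 permil

Rayleigh residual: δ_res = (δ₀ + 1000)·f^(α−1) − 1000
α = ε/1000 + 1 = 0.98850, so α − 1 = -0.01150
f^(α−1) = 0.388^(-0.01150) = 1.010947
δ_res = (-15.9 + 1000) × 1.010947 − 1000 = 994.873 − 1000 = -5.13 permil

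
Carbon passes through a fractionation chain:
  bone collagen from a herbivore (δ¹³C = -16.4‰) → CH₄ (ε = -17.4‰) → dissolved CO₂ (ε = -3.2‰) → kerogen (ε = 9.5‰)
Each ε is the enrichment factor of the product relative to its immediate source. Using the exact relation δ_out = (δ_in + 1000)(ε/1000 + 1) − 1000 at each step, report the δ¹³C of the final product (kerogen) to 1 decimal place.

-27.5‰

step 1: δ = (-16.40 + 1000)·(-17.4/1000 + 1) − 1000 = -33.51‰
step 2: δ = (-33.51 + 1000)·(-3.2/1000 + 1) − 1000 = -36.61‰
step 3: δ = (-36.61 + 1000)·(9.5/1000 + 1) − 1000 = -27.46‰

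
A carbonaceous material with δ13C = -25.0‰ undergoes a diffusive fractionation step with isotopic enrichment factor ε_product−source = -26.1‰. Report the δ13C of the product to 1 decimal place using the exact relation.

To first order, δ_product ≈ δ_source + ε = -51.1‰.
Exactly, δ_product = (δ_source + 1000)·(ε/1000 + 1) − 1000.
δ_product = (-25.0 + 1000) × (-26.1/1000 + 1) − 1000
δ_product = -50.45‰

-50.4‰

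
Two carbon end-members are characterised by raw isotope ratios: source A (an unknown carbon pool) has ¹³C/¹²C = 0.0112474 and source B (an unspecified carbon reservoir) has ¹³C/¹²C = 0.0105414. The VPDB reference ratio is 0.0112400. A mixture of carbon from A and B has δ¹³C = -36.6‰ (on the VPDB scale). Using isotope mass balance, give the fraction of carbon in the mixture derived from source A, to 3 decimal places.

δ_A = (0.0112474/0.0112400 − 1)×1000 = (1.000658 − 1)×1000 = 0.658‰
δ_B = (0.0105414/0.0112400 − 1)×1000 = (0.937847 − 1)×1000 = -62.153‰
f_A = (δ_mix − δ_B)/(δ_A − δ_B) = (-36.6 − (-62.153))/(0.658 − (-62.153))
f_A = 25.553 / 62.811 = 0.4068

0.407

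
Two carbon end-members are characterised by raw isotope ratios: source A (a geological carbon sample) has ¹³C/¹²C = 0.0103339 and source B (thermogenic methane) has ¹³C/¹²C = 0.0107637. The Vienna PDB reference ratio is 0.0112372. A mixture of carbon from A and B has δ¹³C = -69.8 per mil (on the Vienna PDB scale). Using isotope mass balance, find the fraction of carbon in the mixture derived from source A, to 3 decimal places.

0.723

δ_A = (0.0103339/0.0112372 − 1)×1000 = (0.919615 − 1)×1000 = -80.385 per mil
δ_B = (0.0107637/0.0112372 − 1)×1000 = (0.957863 − 1)×1000 = -42.137 per mil
f_A = (δ_mix − δ_B)/(δ_A − δ_B) = (-69.8 − (-42.137))/(-80.385 − (-42.137))
f_A = -27.663 / -38.248 = 0.7233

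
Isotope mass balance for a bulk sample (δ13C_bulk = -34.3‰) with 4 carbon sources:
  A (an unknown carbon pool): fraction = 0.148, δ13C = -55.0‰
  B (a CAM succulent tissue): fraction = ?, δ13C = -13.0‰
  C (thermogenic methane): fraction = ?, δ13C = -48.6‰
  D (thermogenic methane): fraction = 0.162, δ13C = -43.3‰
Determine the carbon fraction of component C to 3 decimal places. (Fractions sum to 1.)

0.286

Let f_C and f_B be the unknown fractions; fractions sum to 1 so f_C + f_B = 0.690.
Mass balance: Σ fᵢ·δᵢ = δ_bulk ⇒ f_C·(-48.6) + f_B·(-13.0) = -34.3 − (-15.155) = -19.145
Substitute f_B = 0.690 − f_C:
f_C·(-48.6 − -13.0) = -19.145 − 0.690×(-13.0) = -10.175
f_C = -10.175 / -35.6 = 0.2858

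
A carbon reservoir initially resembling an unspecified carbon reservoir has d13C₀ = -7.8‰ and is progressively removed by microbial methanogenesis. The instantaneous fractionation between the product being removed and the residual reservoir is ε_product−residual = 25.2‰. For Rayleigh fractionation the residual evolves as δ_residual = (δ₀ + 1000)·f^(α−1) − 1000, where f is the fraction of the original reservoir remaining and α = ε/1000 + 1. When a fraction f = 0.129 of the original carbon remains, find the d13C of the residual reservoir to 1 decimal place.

-57.7‰

Rayleigh residual: δ_res = (δ₀ + 1000)·f^(α−1) − 1000
α = ε/1000 + 1 = 1.02520, so α − 1 = 0.02520
f^(α−1) = 0.129^(0.02520) = 0.949701
δ_res = (-7.8 + 1000) × 0.949701 − 1000 = 942.293 − 1000 = -57.71‰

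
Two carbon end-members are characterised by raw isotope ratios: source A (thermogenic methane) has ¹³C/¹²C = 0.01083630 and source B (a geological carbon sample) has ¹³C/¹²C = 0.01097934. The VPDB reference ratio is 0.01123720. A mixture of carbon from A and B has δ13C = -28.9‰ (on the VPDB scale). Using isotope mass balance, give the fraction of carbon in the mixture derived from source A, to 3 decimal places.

δ_A = (0.01083630/0.01123720 − 1)×1000 = (0.964324 − 1)×1000 = -35.676‰
δ_B = (0.01097934/0.01123720 − 1)×1000 = (0.977053 − 1)×1000 = -22.947‰
f_A = (δ_mix − δ_B)/(δ_A − δ_B) = (-28.9 − (-22.947))/(-35.676 − (-22.947))
f_A = -5.953 / -12.729 = 0.4677

0.468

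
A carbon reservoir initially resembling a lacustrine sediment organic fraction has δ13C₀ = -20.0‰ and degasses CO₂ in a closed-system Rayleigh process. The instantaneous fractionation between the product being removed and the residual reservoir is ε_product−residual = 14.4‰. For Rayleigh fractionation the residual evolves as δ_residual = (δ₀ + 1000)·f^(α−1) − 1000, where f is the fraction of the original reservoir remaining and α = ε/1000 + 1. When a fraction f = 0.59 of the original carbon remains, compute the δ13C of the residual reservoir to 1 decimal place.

-27.4‰

Rayleigh residual: δ_res = (δ₀ + 1000)·f^(α−1) − 1000
α = ε/1000 + 1 = 1.01440, so α − 1 = 0.01440
f^(α−1) = 0.59^(0.01440) = 0.992431
δ_res = (-20.0 + 1000) × 0.992431 − 1000 = 972.582 − 1000 = -27.42‰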